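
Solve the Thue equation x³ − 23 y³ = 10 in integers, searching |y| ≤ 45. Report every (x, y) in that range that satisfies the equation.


The equation is x³ - 23y³ = 10. For fixed y, x³ = 23·y³ + 10, so a solution requires the RHS to be a perfect cube.
Strategy: iterate y from -45 to 45, compute RHS = 23·y³ + 10, and check whether it is a (positive or negative) perfect cube.
Check small values of y:
  y = 0: RHS = 10 is not a perfect cube.
  y = 1: RHS = 33 is not a perfect cube.
  y = -1: RHS = -13 is not a perfect cube.
  y = 2: RHS = 194 is not a perfect cube.
  y = -2: RHS = -174 is not a perfect cube.
  y = 3: RHS = 631 is not a perfect cube.
  y = -3: RHS = -611 is not a perfect cube.
Continuing the search up to |y| = 45 finds no solutions either.
No (x, y) in the scanned range satisfies the equation.

No integer solutions with |y| ≤ 45.


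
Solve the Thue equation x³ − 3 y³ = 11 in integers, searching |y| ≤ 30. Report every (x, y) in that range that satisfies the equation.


The equation is x³ - 3y³ = 11. For fixed y, x³ = 3·y³ + 11, so a solution requires the RHS to be a perfect cube.
Strategy: iterate y from -30 to 30, compute RHS = 3·y³ + 11, and check whether it is a (positive or negative) perfect cube.
Check small values of y:
  y = 0: RHS = 11 is not a perfect cube.
  y = 1: RHS = 14 is not a perfect cube.
  y = -1: RHS = 8 = (2)³ ⇒ x = 2 works.
  y = 2: RHS = 35 is not a perfect cube.
  y = -2: RHS = -13 is not a perfect cube.
  y = 3: RHS = 92 is not a perfect cube.
  y = -3: RHS = -70 is not a perfect cube.
Continuing the search up to |y| = 30 finds no further solutions beyond those listed.
Collected solutions: (2, -1).

Solutions (with |y| ≤ 30): (2, -1).


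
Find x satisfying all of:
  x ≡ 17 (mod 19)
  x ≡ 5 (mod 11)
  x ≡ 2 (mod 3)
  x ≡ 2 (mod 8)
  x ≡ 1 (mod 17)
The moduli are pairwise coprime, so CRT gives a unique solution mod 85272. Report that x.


Product of moduli M = 19 · 11 · 3 · 8 · 17 = 85272.
Merge one congruence at a time:
  Start: x ≡ 17 (mod 19).
  Combine with x ≡ 5 (mod 11); new modulus lcm = 209.
    Write x = 17 + 19·t and substitute into x ≡ 5 (mod 11): 19·t ≡ 5 − 17 = -12 (mod 11).
    Reduce coefficients mod 11: 8·t ≡ 10 (mod 11).
    The inverse of 8 mod 11 is 7 (since 8·7 = 56 = 5·11 + 1), so t ≡ 7·10 = 70 ≡ 4 (mod 11).
    Then x = 17 + 19·4 = 93, valid modulo lcm(19, 11) = 209: x ≡ 93 (mod 209).
  Combine with x ≡ 2 (mod 3); new modulus lcm = 627.
    Write x = 93 + 209·t and substitute into x ≡ 2 (mod 3): 209·t ≡ 2 − 93 = -91 (mod 3).
    Reduce coefficients mod 3: 2·t ≡ 2 (mod 3).
    The inverse of 2 mod 3 is 2 (since 2·2 = 4 = 1·3 + 1), so t ≡ 2·2 = 4 ≡ 1 (mod 3).
    Then x = 93 + 209·1 = 302, valid modulo lcm(209, 3) = 627: x ≡ 302 (mod 627).
  Combine with x ≡ 2 (mod 8); new modulus lcm = 5016.
    Write x = 302 + 627·t and substitute into x ≡ 2 (mod 8): 627·t ≡ 2 − 302 = -300 (mod 8).
    Reduce coefficients mod 8: 3·t ≡ 4 (mod 8).
    The inverse of 3 mod 8 is 3 (since 3·3 = 9 = 1·8 + 1), so t ≡ 3·4 = 12 ≡ 4 (mod 8).
    Then x = 302 + 627·4 = 2810, valid modulo lcm(627, 8) = 5016: x ≡ 2810 (mod 5016).
  Combine with x ≡ 1 (mod 17); new modulus lcm = 85272.
    Write x = 2810 + 5016·t and substitute into x ≡ 1 (mod 17): 5016·t ≡ 1 − 2810 = -2809 (mod 17).
    Reduce coefficients mod 17: 1·t ≡ 13 (mod 17).
    So t ≡ 13 (mod 17).
    Then x = 2810 + 5016·13 = 68018, valid modulo lcm(5016, 17) = 85272: x ≡ 68018 (mod 85272).
Verify against each original: 68018 mod 19 = 17, 68018 mod 11 = 5, 68018 mod 3 = 2, 68018 mod 8 = 2, 68018 mod 17 = 1.

x ≡ 68018 (mod 85272).


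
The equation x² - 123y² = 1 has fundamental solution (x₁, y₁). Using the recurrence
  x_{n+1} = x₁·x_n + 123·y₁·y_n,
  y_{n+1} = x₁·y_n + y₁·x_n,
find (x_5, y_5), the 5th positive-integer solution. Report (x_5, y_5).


Step 1: Find the fundamental solution (x₁, y₁) of x² - 123y² = 1.
  Expand √123 as a continued fraction. a₀ = ⌊√123⌋ = 11; iterate m_{k+1} = d_k·a_k − m_k, d_{k+1} = (123 − m_{k+1}²)/d_k, a_{k+1} = ⌊(a₀ + m_{k+1})/d_{k+1}⌋ (starting m₀ = 0, d₀ = 1), with convergents p_k = a_k·p_{k-1} + p_{k-2}, q_k = a_k·q_{k-1} + q_{k-2} (p₋₁ = 1, q₋₁ = 0):
  k = 0: a₀ = 11; p₀/q₀ = 11/1; p₀² − 123·q₀² = 121 − 123 = -2.
  k = 1: m = 11, d = 2, a = ⌊(11 + 11)/2⌋ = 11; p/q = (11·11 + 1)/(11·1 + 0) = 122/11; p² − 123·q² = 14884 − 14883 = 1.
  The first convergent with p² − 123·q² = 1 gives the fundamental solution (x₁, y₁) = (122, 11).
Step 2: Apply the recurrence (x_{n+1}, y_{n+1}) = (x₁x_n + 123y₁y_n, x₁y_n + y₁x_n) repeatedly.
  From (x_1, y_1) = (122, 11): x_2 = 122·122 + 123·11·11 = 29767; y_2 = 122·11 + 11·122 = 2684.
  From (x_2, y_2) = (29767, 2684): x_3 = 122·29767 + 123·11·2684 = 7263026; y_3 = 122·2684 + 11·29767 = 654885.
  From (x_3, y_3) = (7263026, 654885): x_4 = 122·7263026 + 123·11·654885 = 1772148577; y_4 = 122·654885 + 11·7263026 = 159789256.
  From (x_4, y_4) = (1772148577, 159789256): x_5 = 122·1772148577 + 123·11·159789256 = 432396989762; y_5 = 122·159789256 + 11·1772148577 = 38987923579.
Step 3: Verify x_5² - 123·y_5² = 186967156755239132816644 - 186967156755239132816643 = 1 (should be 1). ✓

(x_1, y_1) = (122, 11); (x_5, y_5) = (432396989762, 38987923579).


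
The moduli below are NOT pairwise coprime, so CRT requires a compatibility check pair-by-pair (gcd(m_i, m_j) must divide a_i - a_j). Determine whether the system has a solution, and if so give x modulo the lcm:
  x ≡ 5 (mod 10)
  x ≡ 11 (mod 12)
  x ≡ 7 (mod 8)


Moduli 10, 12, 8 are not pairwise coprime, so CRT works modulo lcm(m_i) when all pairwise compatibility conditions hold.
Pairwise compatibility: gcd(m_i, m_j) must divide a_i - a_j for every pair.
Merge one congruence at a time:
  Start: x ≡ 5 (mod 10).
  Combine with x ≡ 11 (mod 12): gcd(10, 12) = 2; 11 - 5 = 6, which IS divisible by 2, so compatible.
    Write x = 5 + 10·t and substitute into x ≡ 11 (mod 12): 10·t ≡ 11 − 5 = 6 (mod 12).
    Divide the congruence (and modulus) by g = 2: 5·t ≡ 3 (mod 6).
    The inverse of 5 mod 6 is 5 (since 5·5 = 25 = 4·6 + 1), so t ≡ 5·3 = 15 ≡ 3 (mod 6).
    Then x = 5 + 10·3 = 35, valid modulo lcm(10, 12) = 60: x ≡ 35 (mod 60).
  Combine with x ≡ 7 (mod 8): gcd(60, 8) = 4; 7 - 35 = -28, which IS divisible by 4, so compatible.
    Write x = 35 + 60·t and substitute into x ≡ 7 (mod 8): 60·t ≡ 7 − 35 = -28 (mod 8).
    Divide the congruence (and modulus) by g = 4: 15·t ≡ -7 (mod 2).
    Reduce coefficients mod 2: 1·t ≡ 1 (mod 2).
    So t ≡ 1 (mod 2).
    Then x = 35 + 60·1 = 95, valid modulo lcm(60, 8) = 120: x ≡ 95 (mod 120).
Verify: 95 mod 10 = 5, 95 mod 12 = 11, 95 mod 8 = 7.

x ≡ 95 (mod 120).


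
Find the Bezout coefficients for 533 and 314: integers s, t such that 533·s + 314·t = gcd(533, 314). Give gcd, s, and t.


Euclidean algorithm on (533, 314) — divide until remainder is 0:
  533 = 1 · 314 + 219
  314 = 1 · 219 + 95
  219 = 2 · 95 + 29
  95 = 3 · 29 + 8
  29 = 3 · 8 + 5
  8 = 1 · 5 + 3
  5 = 1 · 3 + 2
  3 = 1 · 2 + 1
  2 = 2 · 1 + 0
gcd(533, 314) = 1.
Track Bezout coefficients alongside the remainders: start with r₀ = 533 = a·1 + b·0 (s = 1, t = 0) and r₁ = 314 = a·0 + b·1 (s = 0, t = 1); each new remainder r_{k+1} = r_{k-1} − q_k·r_k inherits s_{k+1} = s_{k-1} − q_k·s_k, t_{k+1} = t_{k-1} − q_k·t_k, so r_k = a·s_k + b·t_k at every step:
  q = 1: r = 219, s = 1 − 1·0 = 1, t = 0 − 1·1 = -1  (check: 533·1 + 314·(-1) = 219)
  q = 1: r = 95, s = 0 − 1·1 = -1, t = 1 − 1·(-1) = 2  (check: 533·(-1) + 314·2 = 95)
  q = 2: r = 29, s = 1 − 2·(-1) = 3, t = -1 − 2·2 = -5  (check: 533·3 + 314·(-5) = 29)
  q = 3: r = 8, s = -1 − 3·3 = -10, t = 2 − 3·(-5) = 17  (check: 533·(-10) + 314·17 = 8)
  q = 3: r = 5, s = 3 − 3·(-10) = 33, t = -5 − 3·17 = -56  (check: 533·33 + 314·(-56) = 5)
  q = 1: r = 3, s = -10 − 1·33 = -43, t = 17 − 1·(-56) = 73  (check: 533·(-43) + 314·73 = 3)
  q = 1: r = 2, s = 33 − 1·(-43) = 76, t = -56 − 1·73 = -129  (check: 533·76 + 314·(-129) = 2)
  q = 1: r = 1, s = -43 − 1·76 = -119, t = 73 − 1·(-129) = 202  (check: 533·(-119) + 314·202 = 1)
The row with r = 1 (the gcd) gives the Bezout coefficients s = -119, t = 202.
Result: 533 · (-119) + 314 · (202) = 1.

gcd(533, 314) = 1; s = -119, t = 202 (check: 533·(-119) + 314·202 = 1).


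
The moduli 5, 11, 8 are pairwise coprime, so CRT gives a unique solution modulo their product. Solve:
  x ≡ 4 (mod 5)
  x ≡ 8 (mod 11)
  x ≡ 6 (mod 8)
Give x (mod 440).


Moduli 5, 11, 8 are pairwise coprime; by CRT there is a unique solution modulo M = 5 · 11 · 8 = 440.
Solve pairwise, accumulating the modulus:
  Start with x ≡ 4 (mod 5).
  Combine with x ≡ 8 (mod 11): since gcd(5, 11) = 1, we get a unique residue mod 55.
    Write x = 4 + 5·t and substitute into x ≡ 8 (mod 11): 5·t ≡ 8 − 4 = 4 (mod 11).
    The inverse of 5 mod 11 is 9 (since 5·9 = 45 = 4·11 + 1), so t ≡ 9·4 = 36 ≡ 3 (mod 11).
    Then x = 4 + 5·3 = 19, valid modulo lcm(5, 11) = 55: x ≡ 19 (mod 55).
  Combine with x ≡ 6 (mod 8): since gcd(55, 8) = 1, we get a unique residue mod 440.
    Write x = 19 + 55·t and substitute into x ≡ 6 (mod 8): 55·t ≡ 6 − 19 = -13 (mod 8).
    Reduce coefficients mod 8: 7·t ≡ 3 (mod 8).
    The inverse of 7 mod 8 is 7 (since 7·7 = 49 = 6·8 + 1), so t ≡ 7·3 = 21 ≡ 5 (mod 8).
    Then x = 19 + 55·5 = 294, valid modulo lcm(55, 8) = 440: x ≡ 294 (mod 440).
Verify: 294 mod 5 = 4 ✓, 294 mod 11 = 8 ✓, 294 mod 8 = 6 ✓.

x ≡ 294 (mod 440).


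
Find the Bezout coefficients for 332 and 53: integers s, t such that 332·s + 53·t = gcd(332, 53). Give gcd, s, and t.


Euclidean algorithm on (332, 53) — divide until remainder is 0:
  332 = 6 · 53 + 14
  53 = 3 · 14 + 11
  14 = 1 · 11 + 3
  11 = 3 · 3 + 2
  3 = 1 · 2 + 1
  2 = 2 · 1 + 0
gcd(332, 53) = 1.
Track Bezout coefficients alongside the remainders: start with r₀ = 332 = a·1 + b·0 (s = 1, t = 0) and r₁ = 53 = a·0 + b·1 (s = 0, t = 1); each new remainder r_{k+1} = r_{k-1} − q_k·r_k inherits s_{k+1} = s_{k-1} − q_k·s_k, t_{k+1} = t_{k-1} − q_k·t_k, so r_k = a·s_k + b·t_k at every step:
  q = 6: r = 14, s = 1 − 6·0 = 1, t = 0 − 6·1 = -6  (check: 332·1 + 53·(-6) = 14)
  q = 3: r = 11, s = 0 − 3·1 = -3, t = 1 − 3·(-6) = 19  (check: 332·(-3) + 53·19 = 11)
  q = 1: r = 3, s = 1 − 1·(-3) = 4, t = -6 − 1·19 = -25  (check: 332·4 + 53·(-25) = 3)
  q = 3: r = 2, s = -3 − 3·4 = -15, t = 19 − 3·(-25) = 94  (check: 332·(-15) + 53·94 = 2)
  q = 1: r = 1, s = 4 − 1·(-15) = 19, t = -25 − 1·94 = -119  (check: 332·19 + 53·(-119) = 1)
The row with r = 1 (the gcd) gives the Bezout coefficients s = 19, t = -119.
Result: 332 · (19) + 53 · (-119) = 1.

gcd(332, 53) = 1; s = 19, t = -119 (check: 332·19 + 53·(-119) = 1).


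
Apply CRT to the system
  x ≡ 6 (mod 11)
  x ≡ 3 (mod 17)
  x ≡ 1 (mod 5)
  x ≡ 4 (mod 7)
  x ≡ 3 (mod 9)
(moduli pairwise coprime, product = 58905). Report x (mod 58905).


Product of moduli M = 11 · 17 · 5 · 7 · 9 = 58905.
Merge one congruence at a time:
  Start: x ≡ 6 (mod 11).
  Combine with x ≡ 3 (mod 17); new modulus lcm = 187.
    Write x = 6 + 11·t and substitute into x ≡ 3 (mod 17): 11·t ≡ 3 − 6 = -3 (mod 17).
    Reduce coefficients mod 17: 11·t ≡ 14 (mod 17).
    The inverse of 11 mod 17 is 14 (since 11·14 = 154 = 9·17 + 1), so t ≡ 14·14 = 196 ≡ 9 (mod 17).
    Then x = 6 + 11·9 = 105, valid modulo lcm(11, 17) = 187: x ≡ 105 (mod 187).
  Combine with x ≡ 1 (mod 5); new modulus lcm = 935.
    Write x = 105 + 187·t and substitute into x ≡ 1 (mod 5): 187·t ≡ 1 − 105 = -104 (mod 5).
    Reduce coefficients mod 5: 2·t ≡ 1 (mod 5).
    The inverse of 2 mod 5 is 3 (since 2·3 = 6 = 1·5 + 1), so t ≡ 3·1 = 3 ≡ 3 (mod 5).
    Then x = 105 + 187·3 = 666, valid modulo lcm(187, 5) = 935: x ≡ 666 (mod 935).
  Combine with x ≡ 4 (mod 7); new modulus lcm = 6545.
    Write x = 666 + 935·t and substitute into x ≡ 4 (mod 7): 935·t ≡ 4 − 666 = -662 (mod 7).
    Reduce coefficients mod 7: 4·t ≡ 3 (mod 7).
    The inverse of 4 mod 7 is 2 (since 4·2 = 8 = 1·7 + 1), so t ≡ 2·3 = 6 ≡ 6 (mod 7).
    Then x = 666 + 935·6 = 6276, valid modulo lcm(935, 7) = 6545: x ≡ 6276 (mod 6545).
  Combine with x ≡ 3 (mod 9); new modulus lcm = 58905.
    Write x = 6276 + 6545·t and substitute into x ≡ 3 (mod 9): 6545·t ≡ 3 − 6276 = -6273 (mod 9).
    Reduce coefficients mod 9: 2·t ≡ 0 (mod 9).
    The inverse of 2 mod 9 is 5 (since 2·5 = 10 = 1·9 + 1), so t ≡ 5·0 = 0 ≡ 0 (mod 9).
    Then x = 6276 + 6545·0 = 6276, valid modulo lcm(6545, 9) = 58905: x ≡ 6276 (mod 58905).
Verify against each original: 6276 mod 11 = 6, 6276 mod 17 = 3, 6276 mod 5 = 1, 6276 mod 7 = 4, 6276 mod 9 = 3.

x ≡ 6276 (mod 58905).


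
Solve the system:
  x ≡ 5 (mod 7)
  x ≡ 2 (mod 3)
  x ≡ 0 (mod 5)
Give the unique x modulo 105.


Moduli 7, 3, 5 are pairwise coprime; by CRT there is a unique solution modulo M = 7 · 3 · 5 = 105.
Solve pairwise, accumulating the modulus:
  Start with x ≡ 5 (mod 7).
  Combine with x ≡ 2 (mod 3): since gcd(7, 3) = 1, we get a unique residue mod 21.
    Write x = 5 + 7·t and substitute into x ≡ 2 (mod 3): 7·t ≡ 2 − 5 = -3 (mod 3).
    Reduce coefficients mod 3: 1·t ≡ 0 (mod 3).
    So t ≡ 0 (mod 3).
    Then x = 5 + 7·0 = 5, valid modulo lcm(7, 3) = 21: x ≡ 5 (mod 21).
  Combine with x ≡ 0 (mod 5): since gcd(21, 5) = 1, we get a unique residue mod 105.
    Write x = 5 + 21·t and substitute into x ≡ 0 (mod 5): 21·t ≡ 0 − 5 = -5 (mod 5).
    Reduce coefficients mod 5: 1·t ≡ 0 (mod 5).
    So t ≡ 0 (mod 5).
    Then x = 5 + 21·0 = 5, valid modulo lcm(21, 5) = 105: x ≡ 5 (mod 105).
Verify: 5 mod 7 = 5 ✓, 5 mod 3 = 2 ✓, 5 mod 5 = 0 ✓.

x ≡ 5 (mod 105).


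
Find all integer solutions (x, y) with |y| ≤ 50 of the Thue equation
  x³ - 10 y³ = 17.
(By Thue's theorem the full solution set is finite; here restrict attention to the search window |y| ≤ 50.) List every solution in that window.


The equation is x³ - 10y³ = 17. For fixed y, x³ = 10·y³ + 17, so a solution requires the RHS to be a perfect cube.
Strategy: iterate y from -50 to 50, compute RHS = 10·y³ + 17, and check whether it is a (positive or negative) perfect cube.
Check small values of y:
  y = 0: RHS = 17 is not a perfect cube.
  y = 1: RHS = 27 = (3)³ ⇒ x = 3 works.
  y = -1: RHS = 7 is not a perfect cube.
  y = 2: RHS = 97 is not a perfect cube.
  y = -2: RHS = -63 is not a perfect cube.
  y = 3: RHS = 287 is not a perfect cube.
  y = -3: RHS = -253 is not a perfect cube.
Continuing the search up to |y| = 50 finds no further solutions beyond those listed.
Collected solutions: (3, 1).

Solutions (with |y| ≤ 50): (3, 1).


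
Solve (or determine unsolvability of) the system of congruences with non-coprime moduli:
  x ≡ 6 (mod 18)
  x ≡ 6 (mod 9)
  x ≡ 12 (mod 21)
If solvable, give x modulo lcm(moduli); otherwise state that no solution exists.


Moduli 18, 9, 21 are not pairwise coprime, so CRT works modulo lcm(m_i) when all pairwise compatibility conditions hold.
Pairwise compatibility: gcd(m_i, m_j) must divide a_i - a_j for every pair.
Merge one congruence at a time:
  Start: x ≡ 6 (mod 18).
  Combine with x ≡ 6 (mod 9): gcd(18, 9) = 9; 6 - 6 = 0, which IS divisible by 9, so compatible.
    Write x = 6 + 18·t and substitute into x ≡ 6 (mod 9): 18·t ≡ 6 − 6 = 0 (mod 9).
    Divide the congruence (and modulus) by g = 9: 2·t ≡ 0 (mod 1).
    Modulo 1 every t works; take t = 0.
    Then x = 6 + 18·0 = 6, valid modulo lcm(18, 9) = 18: x ≡ 6 (mod 18).
  Combine with x ≡ 12 (mod 21): gcd(18, 21) = 3; 12 - 6 = 6, which IS divisible by 3, so compatible.
    Write x = 6 + 18·t and substitute into x ≡ 12 (mod 21): 18·t ≡ 12 − 6 = 6 (mod 21).
    Divide the congruence (and modulus) by g = 3: 6·t ≡ 2 (mod 7).
    The inverse of 6 mod 7 is 6 (since 6·6 = 36 = 5·7 + 1), so t ≡ 6·2 = 12 ≡ 5 (mod 7).
    Then x = 6 + 18·5 = 96, valid modulo lcm(18, 21) = 126: x ≡ 96 (mod 126).
Verify: 96 mod 18 = 6, 96 mod 9 = 6, 96 mod 21 = 12.

x ≡ 96 (mod 126).


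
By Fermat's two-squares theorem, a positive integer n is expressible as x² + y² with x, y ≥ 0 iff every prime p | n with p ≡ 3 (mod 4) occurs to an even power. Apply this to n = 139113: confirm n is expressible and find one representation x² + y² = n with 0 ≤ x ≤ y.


Step 1: Factor n = 139113 = 3^2 · 13 · 29 · 41.
Step 2: Check the mod-4 condition on each prime factor: 3 ≡ 3 (mod 4), exponent 2 (must be even); 13 ≡ 1 (mod 4), exponent 1; 29 ≡ 1 (mod 4), exponent 1; 41 ≡ 1 (mod 4), exponent 1.
All primes ≡ 3 (mod 4) appear to even exponent (or don't appear), so by the two-squares theorem n IS expressible as a sum of two squares.
Step 3: Build a representation. Group n = k² · m with k = 3 and m = 13 · 29 · 41 = 15457 (a product of primes ≡ 1 (mod 4)); a representation of m scales to one of n via (k·x)² + (k·y)² = k²(x² + y²). Each prime p ≡ 1 (mod 4) is itself a sum of two squares; find a² by testing p − a² for a perfect square:
  13: 13 − 1² = 12, 13 − 2² = 9 = 3² ⇒ 13 = 2² + 3².
  29: 29 − 1² = 28, 29 − 2² = 25 = 5² ⇒ 29 = 2² + 5².
  41: 41 − 1² = 40, 41 − 2² = 37, 41 − 3² = 32, 41 − 4² = 25 = 5² ⇒ 41 = 4² + 5².
  Combine using the Brahmagupta–Fibonacci identity (a² + b²)(c² + d²) = (ac − bd)² + (ad + bc)² = (ac + bd)² + (ad − bc)²:
  13 · 29 = 377: from (2² + 3²)(2² + 5²), take (2·2 − 3·5, 2·5 + 3·2) = (4 − 15, 10 + 6) = (-11, 16); dropping signs (only squares matter) gives (11, 16); check 11² + 16² = 121 + 256 = 377 ✓.
  377 · 41 = 15457: from (11² + 16²)(4² + 5²), take (11·4 − 16·5, 11·5 + 16·4) = (44 − 80, 55 + 64) = (-36, 119); dropping signs (only squares matter) gives (36, 119); check 36² + 119² = 1296 + 14161 = 15457 ✓.
  Scale by k = 3: (3·36, 3·119) = (108, 357).
Step 4: Order so x ≤ y and verify: 108² + 357² = 11664 + 127449 = 139113 = n. ✓

n = 139113 = 108² + 357² (one valid representation with x ≤ y).


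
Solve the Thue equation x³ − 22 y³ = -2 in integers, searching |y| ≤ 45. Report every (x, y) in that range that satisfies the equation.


The equation is x³ - 22y³ = -2. For fixed y, x³ = 22·y³ − 2, so a solution requires the RHS to be a perfect cube.
Strategy: iterate y from -45 to 45, compute RHS = 22·y³ − 2, and check whether it is a (positive or negative) perfect cube.
Check small values of y:
  y = 0: RHS = -2 is not a perfect cube.
  y = 1: RHS = 20 is not a perfect cube.
  y = -1: RHS = -24 is not a perfect cube.
  y = 2: RHS = 174 is not a perfect cube.
  y = -2: RHS = -178 is not a perfect cube.
  y = 3: RHS = 592 is not a perfect cube.
  y = -3: RHS = -596 is not a perfect cube.
Continuing the search up to |y| = 45 finds no solutions either.
No (x, y) in the scanned range satisfies the equation.

No integer solutions with |y| ≤ 45.


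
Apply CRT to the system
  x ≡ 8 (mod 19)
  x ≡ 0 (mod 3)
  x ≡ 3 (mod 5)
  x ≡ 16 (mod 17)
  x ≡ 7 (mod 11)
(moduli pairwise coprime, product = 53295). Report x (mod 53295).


Product of moduli M = 19 · 3 · 5 · 17 · 11 = 53295.
Merge one congruence at a time:
  Start: x ≡ 8 (mod 19).
  Combine with x ≡ 0 (mod 3); new modulus lcm = 57.
    Write x = 8 + 19·t and substitute into x ≡ 0 (mod 3): 19·t ≡ 0 − 8 = -8 (mod 3).
    Reduce coefficients mod 3: 1·t ≡ 1 (mod 3).
    So t ≡ 1 (mod 3).
    Then x = 8 + 19·1 = 27, valid modulo lcm(19, 3) = 57: x ≡ 27 (mod 57).
  Combine with x ≡ 3 (mod 5); new modulus lcm = 285.
    Write x = 27 + 57·t and substitute into x ≡ 3 (mod 5): 57·t ≡ 3 − 27 = -24 (mod 5).
    Reduce coefficients mod 5: 2·t ≡ 1 (mod 5).
    The inverse of 2 mod 5 is 3 (since 2·3 = 6 = 1·5 + 1), so t ≡ 3·1 = 3 ≡ 3 (mod 5).
    Then x = 27 + 57·3 = 198, valid modulo lcm(57, 5) = 285: x ≡ 198 (mod 285).
  Combine with x ≡ 16 (mod 17); new modulus lcm = 4845.
    Write x = 198 + 285·t and substitute into x ≡ 16 (mod 17): 285·t ≡ 16 − 198 = -182 (mod 17).
    Reduce coefficients mod 17: 13·t ≡ 5 (mod 17).
    The inverse of 13 mod 17 is 4 (since 13·4 = 52 = 3·17 + 1), so t ≡ 4·5 = 20 ≡ 3 (mod 17).
    Then x = 198 + 285·3 = 1053, valid modulo lcm(285, 17) = 4845: x ≡ 1053 (mod 4845).
  Combine with x ≡ 7 (mod 11); new modulus lcm = 53295.
    Write x = 1053 + 4845·t and substitute into x ≡ 7 (mod 11): 4845·t ≡ 7 − 1053 = -1046 (mod 11).
    Reduce coefficients mod 11: 5·t ≡ 10 (mod 11).
    The inverse of 5 mod 11 is 9 (since 5·9 = 45 = 4·11 + 1), so t ≡ 9·10 = 90 ≡ 2 (mod 11).
    Then x = 1053 + 4845·2 = 10743, valid modulo lcm(4845, 11) = 53295: x ≡ 10743 (mod 53295).
Verify against each original: 10743 mod 19 = 8, 10743 mod 3 = 0, 10743 mod 5 = 3, 10743 mod 17 = 16, 10743 mod 11 = 7.

x ≡ 10743 (mod 53295).


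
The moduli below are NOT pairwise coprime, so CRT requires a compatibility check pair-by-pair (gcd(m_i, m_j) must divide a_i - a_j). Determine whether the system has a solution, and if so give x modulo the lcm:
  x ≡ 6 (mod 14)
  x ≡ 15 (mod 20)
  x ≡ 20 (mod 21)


Moduli 14, 20, 21 are not pairwise coprime, so CRT works modulo lcm(m_i) when all pairwise compatibility conditions hold.
Pairwise compatibility: gcd(m_i, m_j) must divide a_i - a_j for every pair.
Merge one congruence at a time:
  Start: x ≡ 6 (mod 14).
  Combine with x ≡ 15 (mod 20): gcd(14, 20) = 2, and 15 - 6 = 9 is NOT divisible by 2.
    ⇒ system is inconsistent (no integer solution).

No solution (the system is inconsistent).


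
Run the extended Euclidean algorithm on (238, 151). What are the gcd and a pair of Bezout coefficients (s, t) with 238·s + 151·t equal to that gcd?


Euclidean algorithm on (238, 151) — divide until remainder is 0:
  238 = 1 · 151 + 87
  151 = 1 · 87 + 64
  87 = 1 · 64 + 23
  64 = 2 · 23 + 18
  23 = 1 · 18 + 5
  18 = 3 · 5 + 3
  5 = 1 · 3 + 2
  3 = 1 · 2 + 1
  2 = 2 · 1 + 0
gcd(238, 151) = 1.
Track Bezout coefficients alongside the remainders: start with r₀ = 238 = a·1 + b·0 (s = 1, t = 0) and r₁ = 151 = a·0 + b·1 (s = 0, t = 1); each new remainder r_{k+1} = r_{k-1} − q_k·r_k inherits s_{k+1} = s_{k-1} − q_k·s_k, t_{k+1} = t_{k-1} − q_k·t_k, so r_k = a·s_k + b·t_k at every step:
  q = 1: r = 87, s = 1 − 1·0 = 1, t = 0 − 1·1 = -1  (check: 238·1 + 151·(-1) = 87)
  q = 1: r = 64, s = 0 − 1·1 = -1, t = 1 − 1·(-1) = 2  (check: 238·(-1) + 151·2 = 64)
  q = 1: r = 23, s = 1 − 1·(-1) = 2, t = -1 − 1·2 = -3  (check: 238·2 + 151·(-3) = 23)
  q = 2: r = 18, s = -1 − 2·2 = -5, t = 2 − 2·(-3) = 8  (check: 238·(-5) + 151·8 = 18)
  q = 1: r = 5, s = 2 − 1·(-5) = 7, t = -3 − 1·8 = -11  (check: 238·7 + 151·(-11) = 5)
  q = 3: r = 3, s = -5 − 3·7 = -26, t = 8 − 3·(-11) = 41  (check: 238·(-26) + 151·41 = 3)
  q = 1: r = 2, s = 7 − 1·(-26) = 33, t = -11 − 1·41 = -52  (check: 238·33 + 151·(-52) = 2)
  q = 1: r = 1, s = -26 − 1·33 = -59, t = 41 − 1·(-52) = 93  (check: 238·(-59) + 151·93 = 1)
The row with r = 1 (the gcd) gives the Bezout coefficients s = -59, t = 93.
Result: 238 · (-59) + 151 · (93) = 1.

gcd(238, 151) = 1; s = -59, t = 93 (check: 238·(-59) + 151·93 = 1).


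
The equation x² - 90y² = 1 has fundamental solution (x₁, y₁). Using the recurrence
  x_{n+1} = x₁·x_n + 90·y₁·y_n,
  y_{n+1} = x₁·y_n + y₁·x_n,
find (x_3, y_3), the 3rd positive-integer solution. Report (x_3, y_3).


Step 1: Find the fundamental solution (x₁, y₁) of x² - 90y² = 1.
  Expand √90 as a continued fraction. a₀ = ⌊√90⌋ = 9; iterate m_{k+1} = d_k·a_k − m_k, d_{k+1} = (90 − m_{k+1}²)/d_k, a_{k+1} = ⌊(a₀ + m_{k+1})/d_{k+1}⌋ (starting m₀ = 0, d₀ = 1), with convergents p_k = a_k·p_{k-1} + p_{k-2}, q_k = a_k·q_{k-1} + q_{k-2} (p₋₁ = 1, q₋₁ = 0):
  k = 0: a₀ = 9; p₀/q₀ = 9/1; p₀² − 90·q₀² = 81 − 90 = -9.
  k = 1: m = 9, d = 9, a = ⌊(9 + 9)/9⌋ = 2; p/q = (2·9 + 1)/(2·1 + 0) = 19/2; p² − 90·q² = 361 − 360 = 1.
  The first convergent with p² − 90·q² = 1 gives the fundamental solution (x₁, y₁) = (19, 2).
Step 2: Apply the recurrence (x_{n+1}, y_{n+1}) = (x₁x_n + 90y₁y_n, x₁y_n + y₁x_n) repeatedly.
  From (x_1, y_1) = (19, 2): x_2 = 19·19 + 90·2·2 = 721; y_2 = 19·2 + 2·19 = 76.
  From (x_2, y_2) = (721, 76): x_3 = 19·721 + 90·2·76 = 27379; y_3 = 19·76 + 2·721 = 2886.
Step 3: Verify x_3² - 90·y_3² = 749609641 - 749609640 = 1 (should be 1). ✓

(x_1, y_1) = (19, 2); (x_3, y_3) = (27379, 2886).


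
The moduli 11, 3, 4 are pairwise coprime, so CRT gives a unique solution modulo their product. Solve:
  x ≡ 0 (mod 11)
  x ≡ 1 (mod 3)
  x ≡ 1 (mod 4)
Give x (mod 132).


Moduli 11, 3, 4 are pairwise coprime; by CRT there is a unique solution modulo M = 11 · 3 · 4 = 132.
Solve pairwise, accumulating the modulus:
  Start with x ≡ 0 (mod 11).
  Combine with x ≡ 1 (mod 3): since gcd(11, 3) = 1, we get a unique residue mod 33.
    Write x = 0 + 11·t and substitute into x ≡ 1 (mod 3): 11·t ≡ 1 − 0 = 1 (mod 3).
    Reduce coefficients mod 3: 2·t ≡ 1 (mod 3).
    The inverse of 2 mod 3 is 2 (since 2·2 = 4 = 1·3 + 1), so t ≡ 2·1 = 2 ≡ 2 (mod 3).
    Then x = 0 + 11·2 = 22, valid modulo lcm(11, 3) = 33: x ≡ 22 (mod 33).
  Combine with x ≡ 1 (mod 4): since gcd(33, 4) = 1, we get a unique residue mod 132.
    Write x = 22 + 33·t and substitute into x ≡ 1 (mod 4): 33·t ≡ 1 − 22 = -21 (mod 4).
    Reduce coefficients mod 4: 1·t ≡ 3 (mod 4).
    So t ≡ 3 (mod 4).
    Then x = 22 + 33·3 = 121, valid modulo lcm(33, 4) = 132: x ≡ 121 (mod 132).
Verify: 121 mod 11 = 0 ✓, 121 mod 3 = 1 ✓, 121 mod 4 = 1 ✓.

x ≡ 121 (mod 132).


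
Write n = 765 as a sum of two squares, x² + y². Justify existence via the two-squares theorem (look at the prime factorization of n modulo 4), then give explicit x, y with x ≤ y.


Step 1: Factor n = 765 = 3^2 · 5 · 17.
Step 2: Check the mod-4 condition on each prime factor: 3 ≡ 3 (mod 4), exponent 2 (must be even); 5 ≡ 1 (mod 4), exponent 1; 17 ≡ 1 (mod 4), exponent 1.
All primes ≡ 3 (mod 4) appear to even exponent (or don't appear), so by the two-squares theorem n IS expressible as a sum of two squares.
Step 3: Build a representation. Group n = k² · m with k = 3 and m = 5 · 17 = 85 (a product of primes ≡ 1 (mod 4)); a representation of m scales to one of n via (k·x)² + (k·y)² = k²(x² + y²). Each prime p ≡ 1 (mod 4) is itself a sum of two squares; find a² by testing p − a² for a perfect square:
  5: 5 − 1² = 4 = 2² ⇒ 5 = 1² + 2².
  17: 17 − 1² = 16 = 4² ⇒ 17 = 1² + 4².
  Combine using the Brahmagupta–Fibonacci identity (a² + b²)(c² + d²) = (ac − bd)² + (ad + bc)² = (ac + bd)² + (ad − bc)²:
  5 · 17 = 85: from (1² + 2²)(1² + 4²), take (1·1 − 2·4, 1·4 + 2·1) = (1 − 8, 4 + 2) = (-7, 6); dropping signs (only squares matter) gives (7, 6); check 7² + 6² = 49 + 36 = 85 ✓.
  Scale by k = 3: (3·7, 3·6) = (21, 18).
Step 4: Order so x ≤ y and verify: 18² + 21² = 324 + 441 = 765 = n. ✓

n = 765 = 18² + 21² (one valid representation with x ≤ y).


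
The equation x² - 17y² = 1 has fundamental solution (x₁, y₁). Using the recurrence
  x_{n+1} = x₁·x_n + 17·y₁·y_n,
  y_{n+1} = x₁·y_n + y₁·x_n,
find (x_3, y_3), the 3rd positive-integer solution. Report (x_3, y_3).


Step 1: Find the fundamental solution (x₁, y₁) of x² - 17y² = 1.
  Expand √17 as a continued fraction. a₀ = ⌊√17⌋ = 4; iterate m_{k+1} = d_k·a_k − m_k, d_{k+1} = (17 − m_{k+1}²)/d_k, a_{k+1} = ⌊(a₀ + m_{k+1})/d_{k+1}⌋ (starting m₀ = 0, d₀ = 1), with convergents p_k = a_k·p_{k-1} + p_{k-2}, q_k = a_k·q_{k-1} + q_{k-2} (p₋₁ = 1, q₋₁ = 0):
  k = 0: a₀ = 4; p₀/q₀ = 4/1; p₀² − 17·q₀² = 16 − 17 = -1.
  k = 1: m = 4, d = 1, a = ⌊(4 + 4)/1⌋ = 8; p/q = (8·4 + 1)/(8·1 + 0) = 33/8; p² − 17·q² = 1089 − 1088 = 1.
  The first convergent with p² − 17·q² = 1 gives the fundamental solution (x₁, y₁) = (33, 8).
Step 2: Apply the recurrence (x_{n+1}, y_{n+1}) = (x₁x_n + 17y₁y_n, x₁y_n + y₁x_n) repeatedly.
  From (x_1, y_1) = (33, 8): x_2 = 33·33 + 17·8·8 = 2177; y_2 = 33·8 + 8·33 = 528.
  From (x_2, y_2) = (2177, 528): x_3 = 33·2177 + 17·8·528 = 143649; y_3 = 33·528 + 8·2177 = 34840.
Step 3: Verify x_3² - 17·y_3² = 20635035201 - 20635035200 = 1 (should be 1). ✓

(x_1, y_1) = (33, 8); (x_3, y_3) = (143649, 34840).


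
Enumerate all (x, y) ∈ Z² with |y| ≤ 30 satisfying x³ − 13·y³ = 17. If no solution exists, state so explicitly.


The equation is x³ - 13y³ = 17. For fixed y, x³ = 13·y³ + 17, so a solution requires the RHS to be a perfect cube.
Strategy: iterate y from -30 to 30, compute RHS = 13·y³ + 17, and check whether it is a (positive or negative) perfect cube.
Check small values of y:
  y = 0: RHS = 17 is not a perfect cube.
  y = 1: RHS = 30 is not a perfect cube.
  y = -1: RHS = 4 is not a perfect cube.
  y = 2: RHS = 121 is not a perfect cube.
  y = -2: RHS = -87 is not a perfect cube.
  y = 3: RHS = 368 is not a perfect cube.
  y = -3: RHS = -334 is not a perfect cube.
Continuing the search up to |y| = 30 finds no solutions either.
No (x, y) in the scanned range satisfies the equation.

No integer solutions with |y| ≤ 30.


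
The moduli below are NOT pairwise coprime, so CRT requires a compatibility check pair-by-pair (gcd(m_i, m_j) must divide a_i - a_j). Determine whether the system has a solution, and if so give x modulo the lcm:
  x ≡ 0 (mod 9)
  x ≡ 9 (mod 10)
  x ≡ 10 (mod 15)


Moduli 9, 10, 15 are not pairwise coprime, so CRT works modulo lcm(m_i) when all pairwise compatibility conditions hold.
Pairwise compatibility: gcd(m_i, m_j) must divide a_i - a_j for every pair.
Merge one congruence at a time:
  Start: x ≡ 0 (mod 9).
  Combine with x ≡ 9 (mod 10): gcd(9, 10) = 1; 9 - 0 = 9, which IS divisible by 1, so compatible.
    Write x = 0 + 9·t and substitute into x ≡ 9 (mod 10): 9·t ≡ 9 − 0 = 9 (mod 10).
    The inverse of 9 mod 10 is 9 (since 9·9 = 81 = 8·10 + 1), so t ≡ 9·9 = 81 ≡ 1 (mod 10).
    Then x = 0 + 9·1 = 9, valid modulo lcm(9, 10) = 90: x ≡ 9 (mod 90).
  Combine with x ≡ 10 (mod 15): gcd(90, 15) = 15, and 10 - 9 = 1 is NOT divisible by 15.
    ⇒ system is inconsistent (no integer solution).

No solution (the system is inconsistent).


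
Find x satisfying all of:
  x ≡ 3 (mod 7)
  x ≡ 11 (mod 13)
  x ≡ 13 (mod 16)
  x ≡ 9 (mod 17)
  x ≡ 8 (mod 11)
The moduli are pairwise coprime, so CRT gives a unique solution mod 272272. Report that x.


Product of moduli M = 7 · 13 · 16 · 17 · 11 = 272272.
Merge one congruence at a time:
  Start: x ≡ 3 (mod 7).
  Combine with x ≡ 11 (mod 13); new modulus lcm = 91.
    Write x = 3 + 7·t and substitute into x ≡ 11 (mod 13): 7·t ≡ 11 − 3 = 8 (mod 13).
    The inverse of 7 mod 13 is 2 (since 7·2 = 14 = 1·13 + 1), so t ≡ 2·8 = 16 ≡ 3 (mod 13).
    Then x = 3 + 7·3 = 24, valid modulo lcm(7, 13) = 91: x ≡ 24 (mod 91).
  Combine with x ≡ 13 (mod 16); new modulus lcm = 1456.
    Write x = 24 + 91·t and substitute into x ≡ 13 (mod 16): 91·t ≡ 13 − 24 = -11 (mod 16).
    Reduce coefficients mod 16: 11·t ≡ 5 (mod 16).
    The inverse of 11 mod 16 is 3 (since 11·3 = 33 = 2·16 + 1), so t ≡ 3·5 = 15 ≡ 15 (mod 16).
    Then x = 24 + 91·15 = 1389, valid modulo lcm(91, 16) = 1456: x ≡ 1389 (mod 1456).
  Combine with x ≡ 9 (mod 17); new modulus lcm = 24752.
    Write x = 1389 + 1456·t and substitute into x ≡ 9 (mod 17): 1456·t ≡ 9 − 1389 = -1380 (mod 17).
    Reduce coefficients mod 17: 11·t ≡ 14 (mod 17).
    The inverse of 11 mod 17 is 14 (since 11·14 = 154 = 9·17 + 1), so t ≡ 14·14 = 196 ≡ 9 (mod 17).
    Then x = 1389 + 1456·9 = 14493, valid modulo lcm(1456, 17) = 24752: x ≡ 14493 (mod 24752).
  Combine with x ≡ 8 (mod 11); new modulus lcm = 272272.
    Write x = 14493 + 24752·t and substitute into x ≡ 8 (mod 11): 24752·t ≡ 8 − 14493 = -14485 (mod 11).
    Reduce coefficients mod 11: 2·t ≡ 2 (mod 11).
    The inverse of 2 mod 11 is 6 (since 2·6 = 12 = 1·11 + 1), so t ≡ 6·2 = 12 ≡ 1 (mod 11).
    Then x = 14493 + 24752·1 = 39245, valid modulo lcm(24752, 11) = 272272: x ≡ 39245 (mod 272272).
Verify against each original: 39245 mod 7 = 3, 39245 mod 13 = 11, 39245 mod 16 = 13, 39245 mod 17 = 9, 39245 mod 11 = 8.

x ≡ 39245 (mod 272272).


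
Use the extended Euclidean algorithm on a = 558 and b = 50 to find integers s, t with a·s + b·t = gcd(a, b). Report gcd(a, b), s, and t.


Euclidean algorithm on (558, 50) — divide until remainder is 0:
  558 = 11 · 50 + 8
  50 = 6 · 8 + 2
  8 = 4 · 2 + 0
gcd(558, 50) = 2.
Track Bezout coefficients alongside the remainders: start with r₀ = 558 = a·1 + b·0 (s = 1, t = 0) and r₁ = 50 = a·0 + b·1 (s = 0, t = 1); each new remainder r_{k+1} = r_{k-1} − q_k·r_k inherits s_{k+1} = s_{k-1} − q_k·s_k, t_{k+1} = t_{k-1} − q_k·t_k, so r_k = a·s_k + b·t_k at every step:
  q = 11: r = 8, s = 1 − 11·0 = 1, t = 0 − 11·1 = -11  (check: 558·1 + 50·(-11) = 8)
  q = 6: r = 2, s = 0 − 6·1 = -6, t = 1 − 6·(-11) = 67  (check: 558·(-6) + 50·67 = 2)
The row with r = 2 (the gcd) gives the Bezout coefficients s = -6, t = 67.
Result: 558 · (-6) + 50 · (67) = 2.

gcd(558, 50) = 2; s = -6, t = 67 (check: 558·(-6) + 50·67 = 2).


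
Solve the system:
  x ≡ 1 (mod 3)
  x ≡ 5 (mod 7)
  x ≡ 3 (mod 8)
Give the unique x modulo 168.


Moduli 3, 7, 8 are pairwise coprime; by CRT there is a unique solution modulo M = 3 · 7 · 8 = 168.
Solve pairwise, accumulating the modulus:
  Start with x ≡ 1 (mod 3).
  Combine with x ≡ 5 (mod 7): since gcd(3, 7) = 1, we get a unique residue mod 21.
    Write x = 1 + 3·t and substitute into x ≡ 5 (mod 7): 3·t ≡ 5 − 1 = 4 (mod 7).
    The inverse of 3 mod 7 is 5 (since 3·5 = 15 = 2·7 + 1), so t ≡ 5·4 = 20 ≡ 6 (mod 7).
    Then x = 1 + 3·6 = 19, valid modulo lcm(3, 7) = 21: x ≡ 19 (mod 21).
  Combine with x ≡ 3 (mod 8): since gcd(21, 8) = 1, we get a unique residue mod 168.
    Write x = 19 + 21·t and substitute into x ≡ 3 (mod 8): 21·t ≡ 3 − 19 = -16 (mod 8).
    Reduce coefficients mod 8: 5·t ≡ 0 (mod 8).
    The inverse of 5 mod 8 is 5 (since 5·5 = 25 = 3·8 + 1), so t ≡ 5·0 = 0 ≡ 0 (mod 8).
    Then x = 19 + 21·0 = 19, valid modulo lcm(21, 8) = 168: x ≡ 19 (mod 168).
Verify: 19 mod 3 = 1 ✓, 19 mod 7 = 5 ✓, 19 mod 8 = 3 ✓.

x ≡ 19 (mod 168).


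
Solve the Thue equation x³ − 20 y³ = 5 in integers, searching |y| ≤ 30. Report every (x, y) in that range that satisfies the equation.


The equation is x³ - 20y³ = 5. For fixed y, x³ = 20·y³ + 5, so a solution requires the RHS to be a perfect cube.
Strategy: iterate y from -30 to 30, compute RHS = 20·y³ + 5, and check whether it is a (positive or negative) perfect cube.
Check small values of y:
  y = 0: RHS = 5 is not a perfect cube.
  y = 1: RHS = 25 is not a perfect cube.
  y = -1: RHS = -15 is not a perfect cube.
  y = 2: RHS = 165 is not a perfect cube.
  y = -2: RHS = -155 is not a perfect cube.
  y = 3: RHS = 545 is not a perfect cube.
  y = -3: RHS = -535 is not a perfect cube.
Continuing the search up to |y| = 30 finds no solutions either.
No (x, y) in the scanned range satisfies the equation.

No integer solutions with |y| ≤ 30.


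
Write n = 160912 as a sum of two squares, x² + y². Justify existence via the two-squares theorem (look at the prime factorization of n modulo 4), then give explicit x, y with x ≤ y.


Step 1: Factor n = 160912 = 2^4 · 89 · 113.
Step 2: Check the mod-4 condition on each prime factor: 2 = 2 (special); 89 ≡ 1 (mod 4), exponent 1; 113 ≡ 1 (mod 4), exponent 1.
All primes ≡ 3 (mod 4) appear to even exponent (or don't appear), so by the two-squares theorem n IS expressible as a sum of two squares.
Step 3: Build a representation. Group n = k² · m with k = 4 and m = 89 · 113 = 10057 (a product of primes ≡ 1 (mod 4)); a representation of m scales to one of n via (k·x)² + (k·y)² = k²(x² + y²). Each prime p ≡ 1 (mod 4) is itself a sum of two squares; find a² by testing p − a² for a perfect square:
  89: 89 − 1² = 88, 89 − 2² = 85, 89 − 3² = 80, 89 − 4² = 73, 89 − 5² = 64 = 8² ⇒ 89 = 5² + 8².
  113: 113 − 1² = 112, 113 − 2² = 109, 113 − 3² = 104, 113 − 4² = 97, 113 − 5² = 88, 113 − 6² = 77, 113 − 7² = 64 = 8² ⇒ 113 = 7² + 8².
  Combine using the Brahmagupta–Fibonacci identity (a² + b²)(c² + d²) = (ac − bd)² + (ad + bc)² = (ac + bd)² + (ad − bc)²:
  89 · 113 = 10057: from (5² + 8²)(7² + 8²), take (5·7 − 8·8, 5·8 + 8·7) = (35 − 64, 40 + 56) = (-29, 96); dropping signs (only squares matter) gives (29, 96); check 29² + 96² = 841 + 9216 = 10057 ✓.
  Scale by k = 4: (4·29, 4·96) = (116, 384).
Step 4: Order so x ≤ y and verify: 116² + 384² = 13456 + 147456 = 160912 = n. ✓

n = 160912 = 116² + 384² (one valid representation with x ≤ y).


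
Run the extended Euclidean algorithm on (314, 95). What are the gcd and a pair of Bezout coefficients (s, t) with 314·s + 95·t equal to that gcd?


Euclidean algorithm on (314, 95) — divide until remainder is 0:
  314 = 3 · 95 + 29
  95 = 3 · 29 + 8
  29 = 3 · 8 + 5
  8 = 1 · 5 + 3
  5 = 1 · 3 + 2
  3 = 1 · 2 + 1
  2 = 2 · 1 + 0
gcd(314, 95) = 1.
Track Bezout coefficients alongside the remainders: start with r₀ = 314 = a·1 + b·0 (s = 1, t = 0) and r₁ = 95 = a·0 + b·1 (s = 0, t = 1); each new remainder r_{k+1} = r_{k-1} − q_k·r_k inherits s_{k+1} = s_{k-1} − q_k·s_k, t_{k+1} = t_{k-1} − q_k·t_k, so r_k = a·s_k + b·t_k at every step:
  q = 3: r = 29, s = 1 − 3·0 = 1, t = 0 − 3·1 = -3  (check: 314·1 + 95·(-3) = 29)
  q = 3: r = 8, s = 0 − 3·1 = -3, t = 1 − 3·(-3) = 10  (check: 314·(-3) + 95·10 = 8)
  q = 3: r = 5, s = 1 − 3·(-3) = 10, t = -3 − 3·10 = -33  (check: 314·10 + 95·(-33) = 5)
  q = 1: r = 3, s = -3 − 1·10 = -13, t = 10 − 1·(-33) = 43  (check: 314·(-13) + 95·43 = 3)
  q = 1: r = 2, s = 10 − 1·(-13) = 23, t = -33 − 1·43 = -76  (check: 314·23 + 95·(-76) = 2)
  q = 1: r = 1, s = -13 − 1·23 = -36, t = 43 − 1·(-76) = 119  (check: 314·(-36) + 95·119 = 1)
The row with r = 1 (the gcd) gives the Bezout coefficients s = -36, t = 119.
Result: 314 · (-36) + 95 · (119) = 1.

gcd(314, 95) = 1; s = -36, t = 119 (check: 314·(-36) + 95·119 = 1).


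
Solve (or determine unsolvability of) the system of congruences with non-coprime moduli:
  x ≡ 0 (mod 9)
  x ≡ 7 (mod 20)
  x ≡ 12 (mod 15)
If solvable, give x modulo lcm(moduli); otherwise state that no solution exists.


Moduli 9, 20, 15 are not pairwise coprime, so CRT works modulo lcm(m_i) when all pairwise compatibility conditions hold.
Pairwise compatibility: gcd(m_i, m_j) must divide a_i - a_j for every pair.
Merge one congruence at a time:
  Start: x ≡ 0 (mod 9).
  Combine with x ≡ 7 (mod 20): gcd(9, 20) = 1; 7 - 0 = 7, which IS divisible by 1, so compatible.
    Write x = 0 + 9·t and substitute into x ≡ 7 (mod 20): 9·t ≡ 7 − 0 = 7 (mod 20).
    The inverse of 9 mod 20 is 9 (since 9·9 = 81 = 4·20 + 1), so t ≡ 9·7 = 63 ≡ 3 (mod 20).
    Then x = 0 + 9·3 = 27, valid modulo lcm(9, 20) = 180: x ≡ 27 (mod 180).
  Combine with x ≡ 12 (mod 15): gcd(180, 15) = 15; 12 - 27 = -15, which IS divisible by 15, so compatible.
    Write x = 27 + 180·t and substitute into x ≡ 12 (mod 15): 180·t ≡ 12 − 27 = -15 (mod 15).
    Divide the congruence (and modulus) by g = 15: 12·t ≡ -1 (mod 1).
    Modulo 1 every t works; take t = 0.
    Then x = 27 + 180·0 = 27, valid modulo lcm(180, 15) = 180: x ≡ 27 (mod 180).
Verify: 27 mod 9 = 0, 27 mod 20 = 7, 27 mod 15 = 12.

x ≡ 27 (mod 180).


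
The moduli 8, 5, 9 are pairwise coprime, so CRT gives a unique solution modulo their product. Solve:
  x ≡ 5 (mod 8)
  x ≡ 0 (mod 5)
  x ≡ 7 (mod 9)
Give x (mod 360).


Moduli 8, 5, 9 are pairwise coprime; by CRT there is a unique solution modulo M = 8 · 5 · 9 = 360.
Solve pairwise, accumulating the modulus:
  Start with x ≡ 5 (mod 8).
  Combine with x ≡ 0 (mod 5): since gcd(8, 5) = 1, we get a unique residue mod 40.
    Write x = 5 + 8·t and substitute into x ≡ 0 (mod 5): 8·t ≡ 0 − 5 = -5 (mod 5).
    Reduce coefficients mod 5: 3·t ≡ 0 (mod 5).
    The inverse of 3 mod 5 is 2 (since 3·2 = 6 = 1·5 + 1), so t ≡ 2·0 = 0 ≡ 0 (mod 5).
    Then x = 5 + 8·0 = 5, valid modulo lcm(8, 5) = 40: x ≡ 5 (mod 40).
  Combine with x ≡ 7 (mod 9): since gcd(40, 9) = 1, we get a unique residue mod 360.
    Write x = 5 + 40·t and substitute into x ≡ 7 (mod 9): 40·t ≡ 7 − 5 = 2 (mod 9).
    Reduce coefficients mod 9: 4·t ≡ 2 (mod 9).
    The inverse of 4 mod 9 is 7 (since 4·7 = 28 = 3·9 + 1), so t ≡ 7·2 = 14 ≡ 5 (mod 9).
    Then x = 5 + 40·5 = 205, valid modulo lcm(40, 9) = 360: x ≡ 205 (mod 360).
Verify: 205 mod 8 = 5 ✓, 205 mod 5 = 0 ✓, 205 mod 9 = 7 ✓.

x ≡ 205 (mod 360).
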